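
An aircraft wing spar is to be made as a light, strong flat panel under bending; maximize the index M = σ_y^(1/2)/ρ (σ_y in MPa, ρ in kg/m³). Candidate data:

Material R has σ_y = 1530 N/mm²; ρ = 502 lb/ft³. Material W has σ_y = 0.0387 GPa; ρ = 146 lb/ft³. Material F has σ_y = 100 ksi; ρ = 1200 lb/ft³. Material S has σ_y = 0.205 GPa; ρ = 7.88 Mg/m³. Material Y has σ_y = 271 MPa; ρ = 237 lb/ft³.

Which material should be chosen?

material R

Convert each candidate to consistent units, then evaluate M:
  material R: σ_y = 1530 MPa, ρ = 8041 kg/m³
  material W: σ_y = 38.70 MPa, ρ = 2339 kg/m³
  material F: σ_y = 689.5 MPa, ρ = 19220 kg/m³
  material S: σ_y = 205.0 MPa, ρ = 7880 kg/m³
  material Y: σ_y = 271.0 MPa, ρ = 3796 kg/m³
  material R: M = 4.86×10⁻³
  material Y: M = 4.34×10⁻³
  material W: M = 2.66×10⁻³
  material S: M = 1.82×10⁻³
  material F: M = 1.37×10⁻³
Material R ranks first.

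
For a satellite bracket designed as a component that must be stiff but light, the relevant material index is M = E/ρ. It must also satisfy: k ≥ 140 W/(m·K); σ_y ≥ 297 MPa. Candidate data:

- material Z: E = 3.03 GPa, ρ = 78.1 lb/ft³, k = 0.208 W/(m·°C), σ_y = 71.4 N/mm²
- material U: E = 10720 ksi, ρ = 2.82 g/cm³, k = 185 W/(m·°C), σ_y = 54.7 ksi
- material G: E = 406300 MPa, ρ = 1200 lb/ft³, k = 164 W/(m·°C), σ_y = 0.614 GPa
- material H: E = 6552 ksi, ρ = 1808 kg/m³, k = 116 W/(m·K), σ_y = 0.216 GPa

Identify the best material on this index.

material U

Screen on constraints: k ≥ 140 W/(m·K); σ_y ≥ 297 MPa. Survivors: material U, material G.
In SI units:
  material U: E = 73.91 GPa, ρ = 2820 kg/m³
  material G: E = 406.3 GPa, ρ = 19220 kg/m³
  material U: M = 26.2 MN·m/kg
  material G: M = 21.1 MN·m/kg
Highest index: material U.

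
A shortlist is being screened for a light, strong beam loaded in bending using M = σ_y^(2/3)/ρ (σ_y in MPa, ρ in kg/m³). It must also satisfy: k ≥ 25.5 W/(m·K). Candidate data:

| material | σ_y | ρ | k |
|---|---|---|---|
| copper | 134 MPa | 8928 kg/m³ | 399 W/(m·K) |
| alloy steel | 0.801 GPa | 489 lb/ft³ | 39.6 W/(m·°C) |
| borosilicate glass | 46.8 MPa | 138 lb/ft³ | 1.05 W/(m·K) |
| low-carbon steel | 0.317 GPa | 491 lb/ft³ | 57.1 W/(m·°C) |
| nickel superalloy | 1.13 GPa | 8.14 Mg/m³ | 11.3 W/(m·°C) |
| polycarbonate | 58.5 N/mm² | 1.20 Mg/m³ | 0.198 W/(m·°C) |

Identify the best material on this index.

Screen on constraints: k ≥ 25.5 W/(m·K). Survivors: copper, alloy steel, low-carbon steel.
In SI units:
  copper: σ_y = 134.0 MPa, ρ = 8928 kg/m³
  alloy steel: σ_y = 801.0 MPa, ρ = 7833 kg/m³
  low-carbon steel: σ_y = 317.0 MPa, ρ = 7865 kg/m³
  alloy steel: M = 11.0×10⁻³
  low-carbon steel: M = 5.91×10⁻³
  copper: M = 2.93×10⁻³
Alloy steel has the largest M.

alloy steel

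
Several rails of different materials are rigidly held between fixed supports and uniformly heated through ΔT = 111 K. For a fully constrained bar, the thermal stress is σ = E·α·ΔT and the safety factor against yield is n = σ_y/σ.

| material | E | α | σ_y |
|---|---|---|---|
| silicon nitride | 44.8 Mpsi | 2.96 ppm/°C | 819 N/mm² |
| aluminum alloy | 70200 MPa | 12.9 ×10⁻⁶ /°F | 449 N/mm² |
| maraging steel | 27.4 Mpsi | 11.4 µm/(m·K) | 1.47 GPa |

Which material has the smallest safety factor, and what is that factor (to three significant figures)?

In consistent units (E in GPa, α in ×10⁻⁶/K, σ_y in MPa):
  silicon nitride: E = 308.9, α = 2.96, σ_y = 819.0 → σ = 101 MPa, n = 8.07
  aluminum alloy: E = 70.20, α = 23.2, σ_y = 449.0 → σ = 181 MPa, n = 2.48
  maraging steel: E = 188.9, α = 11.4, σ_y = 1470 → σ = 239 MPa, n = 6.15
Smallest n: aluminum alloy with n = 2.48.

aluminum alloy, n = 2.48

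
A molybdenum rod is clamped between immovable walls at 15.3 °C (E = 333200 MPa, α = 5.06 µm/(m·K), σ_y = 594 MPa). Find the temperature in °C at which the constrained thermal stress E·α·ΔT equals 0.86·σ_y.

E = 333200 MPa = 333.2 GPa.
E·α·ΔT = 510.8 MPa ⇒ ΔT = 510.8 / (333.2×10³ × 5.06×10⁻⁶) = 303.0 K.
T = 15.3 + 303.0 = 318.3 °C.

318 °C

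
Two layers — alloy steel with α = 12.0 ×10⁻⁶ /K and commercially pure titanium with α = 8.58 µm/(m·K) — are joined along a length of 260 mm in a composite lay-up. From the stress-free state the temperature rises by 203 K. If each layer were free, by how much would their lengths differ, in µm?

Δα = |12.0 − 8.58|×10⁻⁶/K = 3.42×10⁻⁶/K.
ΔL_mismatch = Δα·L·ΔT = 3.42×10⁻⁶ × 260.0 mm × 203.0 K = 181 µm.

181 µm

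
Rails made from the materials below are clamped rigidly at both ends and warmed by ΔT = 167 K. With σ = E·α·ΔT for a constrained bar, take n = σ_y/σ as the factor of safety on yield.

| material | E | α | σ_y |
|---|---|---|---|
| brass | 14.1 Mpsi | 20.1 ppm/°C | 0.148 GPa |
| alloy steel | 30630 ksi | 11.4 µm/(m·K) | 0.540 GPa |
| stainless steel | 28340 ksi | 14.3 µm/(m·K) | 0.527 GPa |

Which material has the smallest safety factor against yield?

Converting E to GPa, α to ×10⁻⁶/K, σ_y to MPa, then σ and n for each:
  brass: E = 97.22, α = 20.1, σ_y = 148.0 → σ = 326 MPa, n = 0.454
  alloy steel: E = 211.2, α = 11.4, σ_y = 540.0 → σ = 402 MPa, n = 1.34
  stainless steel: E = 195.4, α = 14.3, σ_y = 527.0 → σ = 467 MPa, n = 1.13
The minimum is brass at n = 0.454.

brass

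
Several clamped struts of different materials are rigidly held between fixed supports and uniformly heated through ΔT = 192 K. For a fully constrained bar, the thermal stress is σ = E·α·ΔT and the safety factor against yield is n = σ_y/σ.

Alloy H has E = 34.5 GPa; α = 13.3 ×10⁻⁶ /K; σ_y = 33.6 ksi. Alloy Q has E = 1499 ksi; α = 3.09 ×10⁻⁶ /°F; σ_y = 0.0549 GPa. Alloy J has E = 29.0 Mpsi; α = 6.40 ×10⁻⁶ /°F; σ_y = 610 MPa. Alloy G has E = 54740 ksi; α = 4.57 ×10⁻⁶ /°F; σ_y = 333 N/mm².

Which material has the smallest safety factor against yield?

Converting E to GPa, α to ×10⁻⁶/K, σ_y to MPa, then σ and n for each:
  alloy H: E = 34.50, α = 13.3, σ_y = 231.7 → σ = 88.1 MPa, n = 2.63
  alloy Q: E = 10.34, α = 5.56, σ_y = 54.90 → σ = 11.0 MPa, n = 4.97
  alloy J: E = 199.9, α = 11.5, σ_y = 610.0 → σ = 442 MPa, n = 1.38
  alloy G: E = 377.4, α = 8.23, σ_y = 333.0 → σ = 596 MPa, n = 0.559
Smallest n: alloy G with n = 0.559.

alloy G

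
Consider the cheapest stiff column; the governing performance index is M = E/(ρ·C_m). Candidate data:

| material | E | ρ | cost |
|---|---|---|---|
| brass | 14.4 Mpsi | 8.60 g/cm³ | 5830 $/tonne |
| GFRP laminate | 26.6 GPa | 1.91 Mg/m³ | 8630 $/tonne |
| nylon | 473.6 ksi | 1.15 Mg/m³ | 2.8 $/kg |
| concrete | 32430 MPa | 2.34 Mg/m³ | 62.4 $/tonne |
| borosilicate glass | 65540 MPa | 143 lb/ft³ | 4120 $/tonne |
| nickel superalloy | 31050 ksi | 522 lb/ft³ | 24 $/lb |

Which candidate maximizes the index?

Putting every candidate on a common basis:
  brass: E = 99.28 GPa, ρ = 8600 kg/m³, cost = 5.830 $/kg
  GFRP laminate: E = 26.60 GPa, ρ = 1910 kg/m³, cost = 8.630 $/kg
  nylon: E = 3.265 GPa, ρ = 1150 kg/m³, cost = 2.800 $/kg
  concrete: E = 32.43 GPa, ρ = 2340 kg/m³, cost = 0.06240 $/kg
  borosilicate glass: E = 65.54 GPa, ρ = 2291 kg/m³, cost = 4.120 $/kg
  nickel superalloy: E = 214.1 GPa, ρ = 8362 kg/m³, cost = 52.91 $/kg
  concrete: M = 222 MN·m per $
  borosilicate glass: M = 6.94 MN·m per $
  brass: M = 1.98 MN·m per $
  GFRP laminate: M = 1.61 MN·m per $
  nylon: M = 1.01 MN·m per $
  nickel superalloy: M = 0.484 MN·m per $
The maximum is for concrete.

concrete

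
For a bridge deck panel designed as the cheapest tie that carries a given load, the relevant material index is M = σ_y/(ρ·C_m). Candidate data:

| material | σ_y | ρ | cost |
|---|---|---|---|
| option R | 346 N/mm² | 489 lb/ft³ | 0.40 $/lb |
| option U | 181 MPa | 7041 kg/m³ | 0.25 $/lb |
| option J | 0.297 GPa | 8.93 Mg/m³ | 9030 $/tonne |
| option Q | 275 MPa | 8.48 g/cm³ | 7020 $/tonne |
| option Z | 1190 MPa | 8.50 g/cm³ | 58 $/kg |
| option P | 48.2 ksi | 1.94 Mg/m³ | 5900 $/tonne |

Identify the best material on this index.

option R

After converting to SI:
  option R: σ_y = 346.0 MPa, ρ = 7833 kg/m³, cost = 0.8818 $/kg
  option U: σ_y = 181.0 MPa, ρ = 7041 kg/m³, cost = 0.5511 $/kg
  option J: σ_y = 297.0 MPa, ρ = 8930 kg/m³, cost = 9.030 $/kg
  option Q: σ_y = 275.0 MPa, ρ = 8480 kg/m³, cost = 7.020 $/kg
  option Z: σ_y = 1190 MPa, ρ = 8500 kg/m³, cost = 58.00 $/kg
  option P: σ_y = 332.3 MPa, ρ = 1940 kg/m³, cost = 5.900 $/kg
  option R: M = 50.1 kN·m per $
  option U: M = 46.6 kN·m per $
  option P: M = 29.0 kN·m per $
  option Q: M = 4.62 kN·m per $
  option J: M = 3.68 kN·m per $
  option Z: M = 2.41 kN·m per $
The maximum is for option R.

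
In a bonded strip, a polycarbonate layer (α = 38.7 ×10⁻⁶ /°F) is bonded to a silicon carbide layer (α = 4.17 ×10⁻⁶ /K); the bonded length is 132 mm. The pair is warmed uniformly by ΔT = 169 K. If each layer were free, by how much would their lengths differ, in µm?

polycarbonate: α = 38.7×10⁻⁶/°F × 9/5 = 69.7×10⁻⁶/K.
Δα = |69.7 − 4.17|×10⁻⁶/K = 65.5×10⁻⁶/K.
ΔL_mismatch = Δα·L·ΔT = 65.5×10⁻⁶ × 132.0 mm × 169.0 K = 1460 µm.

1460 µm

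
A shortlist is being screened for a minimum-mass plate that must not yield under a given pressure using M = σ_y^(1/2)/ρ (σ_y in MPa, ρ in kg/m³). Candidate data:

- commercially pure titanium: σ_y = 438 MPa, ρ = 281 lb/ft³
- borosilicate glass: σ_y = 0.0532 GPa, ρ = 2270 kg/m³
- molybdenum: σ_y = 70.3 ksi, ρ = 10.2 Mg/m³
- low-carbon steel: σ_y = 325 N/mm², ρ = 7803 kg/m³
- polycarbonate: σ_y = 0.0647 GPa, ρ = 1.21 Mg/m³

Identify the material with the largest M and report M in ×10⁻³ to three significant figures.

polycarbonate, M = 6.65×10⁻³

Convert each candidate to consistent units, then evaluate M:
  commercially pure titanium: σ_y = 438.0 MPa, ρ = 4501 kg/m³
  borosilicate glass: σ_y = 53.20 MPa, ρ = 2270 kg/m³
  molybdenum: σ_y = 484.7 MPa, ρ = 10200 kg/m³
  low-carbon steel: σ_y = 325.0 MPa, ρ = 7803 kg/m³
  polycarbonate: σ_y = 64.70 MPa, ρ = 1210 kg/m³
  polycarbonate: M = 6.65×10⁻³
  commercially pure titanium: M = 4.65×10⁻³
  borosilicate glass: M = 3.21×10⁻³
  low-carbon steel: M = 2.31×10⁻³
  molybdenum: M = 2.16×10⁻³
The maximum is for polycarbonate.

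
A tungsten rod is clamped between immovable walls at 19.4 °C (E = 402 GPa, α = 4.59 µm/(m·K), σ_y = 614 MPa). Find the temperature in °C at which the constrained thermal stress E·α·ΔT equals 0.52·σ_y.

E·α·ΔT = 319.3 MPa ⇒ ΔT = 319.3 / (402.0×10³ × 4.59×10⁻⁶) = 173.0 K.
T = 19.4 + 173.0 = 192.4 °C.

192 °C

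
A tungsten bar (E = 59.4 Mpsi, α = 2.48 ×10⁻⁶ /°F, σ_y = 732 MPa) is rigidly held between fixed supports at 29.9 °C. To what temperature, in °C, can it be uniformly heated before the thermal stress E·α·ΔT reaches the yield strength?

E = 59.4 Mpsi = 409.5 GPa.
α = 2.48×10⁻⁶/°F × 9/5 = 4.46×10⁻⁶/K.
E·α·ΔT = 732.0 MPa ⇒ ΔT = 732.0 / (409.5×10³ × 4.46×10⁻⁶) = 400.4 K.
T = 29.9 + 400.4 = 430.3 °C.

430 °C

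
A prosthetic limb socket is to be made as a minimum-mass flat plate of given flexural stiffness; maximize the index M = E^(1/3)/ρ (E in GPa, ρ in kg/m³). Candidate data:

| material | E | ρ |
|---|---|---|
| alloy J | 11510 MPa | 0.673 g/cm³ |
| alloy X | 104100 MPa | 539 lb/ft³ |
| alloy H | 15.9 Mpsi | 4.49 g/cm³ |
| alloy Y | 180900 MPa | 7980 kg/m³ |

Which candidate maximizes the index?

alloy J

Convert each candidate to consistent units, then evaluate M:
  alloy J: E = 11.51 GPa, ρ = 673.0 kg/m³
  alloy X: E = 104.1 GPa, ρ = 8634 kg/m³
  alloy H: E = 109.6 GPa, ρ = 4490 kg/m³
  alloy Y: E = 180.9 GPa, ρ = 7980 kg/m³
  alloy J: M = 3.35×10⁻³
  alloy H: M = 1.07×10⁻³
  alloy Y: M = 0.709×10⁻³
  alloy X: M = 0.545×10⁻³
Alloy J ranks first.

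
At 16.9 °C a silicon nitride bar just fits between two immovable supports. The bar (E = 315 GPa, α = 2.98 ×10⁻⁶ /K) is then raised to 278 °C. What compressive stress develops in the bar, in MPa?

245 MPa

ΔT = 261.1 K. Constrained thermal stress σ = E·α·ΔT = 315.0×10³ MPa × 2.98×10⁻⁶ × 261.1 = 245 MPa (compressive).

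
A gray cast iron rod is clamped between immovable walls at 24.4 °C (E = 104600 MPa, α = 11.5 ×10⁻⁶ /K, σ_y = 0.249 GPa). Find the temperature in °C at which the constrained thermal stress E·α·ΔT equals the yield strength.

E = 104600 MPa = 104.6 GPa.
σ_y = 0.249 GPa = 249.0 MPa.
E·α·ΔT = 249.0 MPa ⇒ ΔT = 249.0 / (104.6×10³ × 11.5×10⁻⁶) = 207.0 K.
T = 24.4 + 207.0 = 231.4 °C.

231 °C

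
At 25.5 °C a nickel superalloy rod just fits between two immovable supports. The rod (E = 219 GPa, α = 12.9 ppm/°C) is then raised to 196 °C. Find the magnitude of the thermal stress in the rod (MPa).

ΔT = 170.5 K. Constrained thermal stress σ = E·α·ΔT = 219.0×10³ MPa × 12.9×10⁻⁶ × 170.5 = 482 MPa (compressive).

482 MPa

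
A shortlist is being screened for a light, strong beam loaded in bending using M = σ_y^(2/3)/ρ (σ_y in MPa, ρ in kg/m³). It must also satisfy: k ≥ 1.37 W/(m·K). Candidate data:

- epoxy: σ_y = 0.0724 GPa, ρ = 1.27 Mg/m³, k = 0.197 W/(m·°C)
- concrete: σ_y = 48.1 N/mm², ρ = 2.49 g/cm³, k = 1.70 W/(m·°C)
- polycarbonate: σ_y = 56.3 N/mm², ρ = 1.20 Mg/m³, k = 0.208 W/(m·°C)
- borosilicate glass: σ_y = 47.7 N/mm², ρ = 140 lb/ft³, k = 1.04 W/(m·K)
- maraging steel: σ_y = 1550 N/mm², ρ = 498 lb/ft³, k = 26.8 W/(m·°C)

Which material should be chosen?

Screen on constraints: k ≥ 1.37 W/(m·K). Survivors: concrete, maraging steel.
Putting every candidate on a common basis:
  concrete: σ_y = 48.10 MPa, ρ = 2490 kg/m³
  maraging steel: σ_y = 1550 MPa, ρ = 7977 kg/m³
  maraging steel: M = 16.8×10⁻³
  concrete: M = 5.31×10⁻³
Maraging steel ranks first.

maraging steel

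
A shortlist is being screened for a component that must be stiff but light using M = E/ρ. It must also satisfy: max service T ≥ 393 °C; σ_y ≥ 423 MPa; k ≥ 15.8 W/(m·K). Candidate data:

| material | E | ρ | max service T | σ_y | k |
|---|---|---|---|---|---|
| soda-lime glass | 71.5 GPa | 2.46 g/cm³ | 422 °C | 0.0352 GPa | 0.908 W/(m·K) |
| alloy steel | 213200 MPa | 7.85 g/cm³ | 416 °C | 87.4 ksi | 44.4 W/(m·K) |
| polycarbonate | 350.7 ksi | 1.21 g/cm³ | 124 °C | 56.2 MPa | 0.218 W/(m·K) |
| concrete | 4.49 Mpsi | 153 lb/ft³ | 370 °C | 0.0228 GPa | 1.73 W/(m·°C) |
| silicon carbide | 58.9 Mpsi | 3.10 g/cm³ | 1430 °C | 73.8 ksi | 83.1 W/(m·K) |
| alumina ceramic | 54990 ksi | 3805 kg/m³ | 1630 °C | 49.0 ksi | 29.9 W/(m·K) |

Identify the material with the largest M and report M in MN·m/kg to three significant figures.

silicon carbide, M = 131 MN·m/kg

Screen on constraints: max service T ≥ 393 °C; σ_y ≥ 423 MPa; k ≥ 15.8 W/(m·K). Survivors: alloy steel, silicon carbide.
Normalizing units and computing the index:
  alloy steel: E = 213.2 GPa, ρ = 7850 kg/m³
  silicon carbide: E = 406.1 GPa, ρ = 3100 kg/m³
  silicon carbide: M = 131 MN·m/kg
  alloy steel: M = 27.2 MN·m/kg
Silicon carbide has the largest M.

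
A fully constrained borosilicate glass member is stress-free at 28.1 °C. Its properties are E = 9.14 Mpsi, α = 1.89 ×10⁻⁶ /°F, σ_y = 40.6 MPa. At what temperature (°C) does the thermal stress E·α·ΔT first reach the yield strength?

217 °C

E = 9.14 Mpsi = 63.02 GPa.
α = 1.89×10⁻⁶/°F × 9/5 = 3.40×10⁻⁶/K.
E·α·ΔT = 40.60 MPa ⇒ ΔT = 40.60 / (63.02×10³ × 3.40×10⁻⁶) = 189.4 K.
T = 28.1 + 189.4 = 217.5 °C.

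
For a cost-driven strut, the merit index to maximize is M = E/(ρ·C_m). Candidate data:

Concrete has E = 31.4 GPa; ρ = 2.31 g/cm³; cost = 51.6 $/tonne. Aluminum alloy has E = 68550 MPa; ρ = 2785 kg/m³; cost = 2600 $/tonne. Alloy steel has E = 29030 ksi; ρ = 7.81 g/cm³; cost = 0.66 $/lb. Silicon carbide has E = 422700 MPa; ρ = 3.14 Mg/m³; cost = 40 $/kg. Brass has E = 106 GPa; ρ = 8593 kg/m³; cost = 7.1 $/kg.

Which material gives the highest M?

After converting to SI:
  concrete: E = 31.40 GPa, ρ = 2310 kg/m³, cost = 0.05160 $/kg
  aluminum alloy: E = 68.55 GPa, ρ = 2785 kg/m³, cost = 2.600 $/kg
  alloy steel: E = 200.2 GPa, ρ = 7810 kg/m³, cost = 1.455 $/kg
  silicon carbide: E = 422.7 GPa, ρ = 3140 kg/m³, cost = 40.00 $/kg
  brass: E = 106.0 GPa, ρ = 8593 kg/m³, cost = 7.100 $/kg
  concrete: M = 263 MN·m per $
  alloy steel: M = 17.6 MN·m per $
  aluminum alloy: M = 9.47 MN·m per $
  silicon carbide: M = 3.37 MN·m per $
  brass: M = 1.74 MN·m per $
Concrete has the largest M.

concrete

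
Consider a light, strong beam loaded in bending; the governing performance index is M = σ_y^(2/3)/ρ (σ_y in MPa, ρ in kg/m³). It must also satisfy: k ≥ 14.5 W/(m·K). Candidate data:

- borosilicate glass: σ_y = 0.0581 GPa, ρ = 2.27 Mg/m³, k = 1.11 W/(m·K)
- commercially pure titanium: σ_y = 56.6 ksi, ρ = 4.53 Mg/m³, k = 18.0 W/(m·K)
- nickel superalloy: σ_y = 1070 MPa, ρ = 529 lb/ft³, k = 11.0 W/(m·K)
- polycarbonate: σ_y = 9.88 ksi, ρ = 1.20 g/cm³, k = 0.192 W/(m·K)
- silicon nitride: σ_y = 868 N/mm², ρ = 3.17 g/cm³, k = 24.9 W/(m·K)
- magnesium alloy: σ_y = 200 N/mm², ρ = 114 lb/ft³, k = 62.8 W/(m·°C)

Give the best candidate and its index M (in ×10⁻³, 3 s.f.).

Screen on constraints: k ≥ 14.5 W/(m·K). Survivors: commercially pure titanium, silicon nitride, magnesium alloy.
Convert each candidate to consistent units, then evaluate M:
  commercially pure titanium: σ_y = 390.2 MPa, ρ = 4530 kg/m³
  silicon nitride: σ_y = 868.0 MPa, ρ = 3170 kg/m³
  magnesium alloy: σ_y = 200.0 MPa, ρ = 1826 kg/m³
  silicon nitride: M = 28.7×10⁻³
  magnesium alloy: M = 18.7×10⁻³
  commercially pure titanium: M = 11.8×10⁻³
The maximum is for silicon nitride.

silicon nitride, M = 28.7×10⁻³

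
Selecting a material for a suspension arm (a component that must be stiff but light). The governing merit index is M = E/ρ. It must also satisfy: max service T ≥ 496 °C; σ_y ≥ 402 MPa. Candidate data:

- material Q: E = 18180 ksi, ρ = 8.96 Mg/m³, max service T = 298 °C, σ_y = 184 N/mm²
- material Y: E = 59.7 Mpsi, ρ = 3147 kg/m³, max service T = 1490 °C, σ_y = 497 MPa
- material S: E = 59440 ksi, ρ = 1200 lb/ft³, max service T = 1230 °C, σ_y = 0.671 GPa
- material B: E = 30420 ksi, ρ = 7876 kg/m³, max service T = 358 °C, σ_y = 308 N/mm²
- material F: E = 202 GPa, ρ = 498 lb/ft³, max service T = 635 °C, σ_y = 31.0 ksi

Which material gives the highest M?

material Y

Screen on constraints: max service T ≥ 496 °C; σ_y ≥ 402 MPa. Survivors: material Y, material S.
Normalizing units and computing the index:
  material Y: E = 411.6 GPa, ρ = 3147 kg/m³
  material S: E = 409.8 GPa, ρ = 19220 kg/m³
  material Y: M = 131 MN·m/kg
  material S: M = 21.3 MN·m/kg
The maximum is for material Y.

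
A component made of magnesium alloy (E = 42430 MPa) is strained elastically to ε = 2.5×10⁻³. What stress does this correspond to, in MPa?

E = 42430 MPa = 42.43 GPa.
σ = E·ε = 42430 MPa × 2.5×10⁻³ = 106 MPa.

106 MPa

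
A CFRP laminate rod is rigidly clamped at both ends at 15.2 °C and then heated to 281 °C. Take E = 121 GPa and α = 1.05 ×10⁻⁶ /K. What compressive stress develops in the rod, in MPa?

ΔT = 265.8 K. Constrained thermal stress σ = E·α·ΔT = 121.0×10³ MPa × 1.05×10⁻⁶ × 265.8 = 33.8 MPa (compressive).

33.8 MPa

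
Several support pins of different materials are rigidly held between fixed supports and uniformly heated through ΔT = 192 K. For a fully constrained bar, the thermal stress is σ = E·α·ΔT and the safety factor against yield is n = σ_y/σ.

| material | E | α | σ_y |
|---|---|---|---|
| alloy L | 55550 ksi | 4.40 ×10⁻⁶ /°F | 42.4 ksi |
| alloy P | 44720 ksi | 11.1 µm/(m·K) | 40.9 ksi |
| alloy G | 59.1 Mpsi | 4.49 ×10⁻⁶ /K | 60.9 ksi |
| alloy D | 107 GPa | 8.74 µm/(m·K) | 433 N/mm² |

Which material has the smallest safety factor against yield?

alloy P

Converting E to GPa, α to ×10⁻⁶/K, σ_y to MPa, then σ and n for each:
  alloy L: E = 383.0, α = 7.92, σ_y = 292.3 → σ = 582 MPa, n = 0.502
  alloy P: E = 308.3, α = 11.1, σ_y = 282.0 → σ = 657 MPa, n = 0.429
  alloy G: E = 407.5, α = 4.49, σ_y = 419.9 → σ = 351 MPa, n = 1.20
  alloy D: E = 107.0, α = 8.74, σ_y = 433.0 → σ = 180 MPa, n = 2.41
Smallest n: alloy P with n = 0.429.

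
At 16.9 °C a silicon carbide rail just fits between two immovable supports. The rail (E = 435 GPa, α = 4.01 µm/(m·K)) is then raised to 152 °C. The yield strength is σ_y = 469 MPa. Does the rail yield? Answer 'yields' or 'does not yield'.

ΔT = 135.1 K. Constrained thermal stress σ = E·α·ΔT = 435.0×10³ MPa × 4.01×10⁻⁶ × 135.1 = 236 MPa (compressive).
Compare to σ_y = 469 MPa: σ < σ_y, so it does not yield.

does not yield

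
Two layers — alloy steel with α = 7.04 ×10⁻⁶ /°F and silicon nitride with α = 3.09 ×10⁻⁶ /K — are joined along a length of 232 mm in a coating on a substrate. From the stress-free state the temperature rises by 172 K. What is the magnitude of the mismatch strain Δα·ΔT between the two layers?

alloy steel: α = 7.04×10⁻⁶/°F × 9/5 = 12.7×10⁻⁶/K.
Δα = |12.7 − 3.09|×10⁻⁶/K = 9.58×10⁻⁶/K.
Mismatch strain = Δα·ΔT = 9.58×10⁻⁶ × 172.0 = 1.65×10⁻³.

1.65×10⁻³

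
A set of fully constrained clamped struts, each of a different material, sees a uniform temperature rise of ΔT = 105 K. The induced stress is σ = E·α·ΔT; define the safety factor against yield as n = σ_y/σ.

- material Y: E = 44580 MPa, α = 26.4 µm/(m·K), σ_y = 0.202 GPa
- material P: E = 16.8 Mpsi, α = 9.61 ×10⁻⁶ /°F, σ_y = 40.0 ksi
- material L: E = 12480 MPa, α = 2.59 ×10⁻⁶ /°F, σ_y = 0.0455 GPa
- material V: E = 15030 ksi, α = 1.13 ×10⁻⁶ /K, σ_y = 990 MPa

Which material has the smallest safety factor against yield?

material P

Converting E to GPa, α to ×10⁻⁶/K, σ_y to MPa, then σ and n for each:
  material Y: E = 44.58, α = 26.4, σ_y = 202.0 → σ = 124 MPa, n = 1.63
  material P: E = 115.8, α = 17.3, σ_y = 275.8 → σ = 210 MPa, n = 1.31
  material L: E = 12.48, α = 4.66, σ_y = 45.50 → σ = 6.11 MPa, n = 7.45
  material V: E = 103.6, α = 1.13, σ_y = 990.0 → σ = 12.3 MPa, n = 80.5
Material P has the lowest safety factor, n = 1.31.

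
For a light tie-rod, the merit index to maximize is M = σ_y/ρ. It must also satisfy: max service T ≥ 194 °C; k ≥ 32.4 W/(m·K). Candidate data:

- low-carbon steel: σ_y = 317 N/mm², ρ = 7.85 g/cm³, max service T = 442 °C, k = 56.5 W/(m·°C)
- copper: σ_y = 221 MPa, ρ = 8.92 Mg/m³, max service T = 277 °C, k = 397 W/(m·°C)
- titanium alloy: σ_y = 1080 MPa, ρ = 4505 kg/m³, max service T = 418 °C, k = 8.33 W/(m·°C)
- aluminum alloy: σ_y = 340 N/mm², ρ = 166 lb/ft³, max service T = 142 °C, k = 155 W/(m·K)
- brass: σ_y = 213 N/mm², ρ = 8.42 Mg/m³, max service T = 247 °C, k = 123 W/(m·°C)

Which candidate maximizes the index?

low-carbon steel

Screen on constraints: max service T ≥ 194 °C; k ≥ 32.4 W/(m·K). Survivors: low-carbon steel, copper, brass.
After converting to SI:
  low-carbon steel: σ_y = 317.0 MPa, ρ = 7850 kg/m³
  copper: σ_y = 221.0 MPa, ρ = 8920 kg/m³
  brass: σ_y = 213.0 MPa, ρ = 8420 kg/m³
  low-carbon steel: M = 40.4 kN·m/kg
  brass: M = 25.3 kN·m/kg
  copper: M = 24.8 kN·m/kg
Low-carbon steel ranks first.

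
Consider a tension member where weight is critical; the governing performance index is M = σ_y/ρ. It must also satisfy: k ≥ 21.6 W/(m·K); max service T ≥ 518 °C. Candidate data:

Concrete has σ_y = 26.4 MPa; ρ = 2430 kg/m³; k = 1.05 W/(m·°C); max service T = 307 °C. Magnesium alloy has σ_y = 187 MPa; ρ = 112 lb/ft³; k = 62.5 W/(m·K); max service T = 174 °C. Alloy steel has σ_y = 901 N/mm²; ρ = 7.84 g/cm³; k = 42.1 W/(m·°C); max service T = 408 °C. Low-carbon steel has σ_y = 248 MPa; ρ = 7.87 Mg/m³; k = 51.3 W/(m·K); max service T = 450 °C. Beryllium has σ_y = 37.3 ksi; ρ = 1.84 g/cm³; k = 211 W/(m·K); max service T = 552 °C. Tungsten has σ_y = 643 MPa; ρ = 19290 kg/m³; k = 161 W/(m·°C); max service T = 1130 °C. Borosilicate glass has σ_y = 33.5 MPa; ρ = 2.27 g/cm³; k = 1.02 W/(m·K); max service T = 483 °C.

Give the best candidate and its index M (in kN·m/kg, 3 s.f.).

beryllium, M = 140 kN·m/kg

Screen on constraints: k ≥ 21.6 W/(m·K); max service T ≥ 518 °C. Survivors: beryllium, tungsten.
After converting to SI:
  beryllium: σ_y = 257.2 MPa, ρ = 1840 kg/m³
  tungsten: σ_y = 643.0 MPa, ρ = 19290 kg/m³
  beryllium: M = 140 kN·m/kg
  tungsten: M = 33.3 kN·m/kg
The maximum is for beryllium.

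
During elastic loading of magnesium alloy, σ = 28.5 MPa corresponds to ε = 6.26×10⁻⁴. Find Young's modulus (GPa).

45.5 GPa

E = σ/ε = 28.5 MPa / 6.26×10⁻⁴ = 45530 MPa = 45.5 GPa.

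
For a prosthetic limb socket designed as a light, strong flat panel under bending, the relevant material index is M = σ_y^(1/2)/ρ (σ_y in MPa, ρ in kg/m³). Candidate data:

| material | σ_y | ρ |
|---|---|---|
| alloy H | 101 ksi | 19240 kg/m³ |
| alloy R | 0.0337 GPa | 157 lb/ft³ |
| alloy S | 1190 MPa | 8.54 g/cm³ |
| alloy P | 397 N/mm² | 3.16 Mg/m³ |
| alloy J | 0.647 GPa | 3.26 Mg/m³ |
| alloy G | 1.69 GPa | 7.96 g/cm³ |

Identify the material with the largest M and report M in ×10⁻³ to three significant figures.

alloy J, M = 7.80×10⁻³

Putting every candidate on a common basis:
  alloy H: σ_y = 696.4 MPa, ρ = 19240 kg/m³
  alloy R: σ_y = 33.70 MPa, ρ = 2515 kg/m³
  alloy S: σ_y = 1190 MPa, ρ = 8540 kg/m³
  alloy P: σ_y = 397.0 MPa, ρ = 3160 kg/m³
  alloy J: σ_y = 647.0 MPa, ρ = 3260 kg/m³
  alloy G: σ_y = 1690 MPa, ρ = 7960 kg/m³
  alloy J: M = 7.80×10⁻³
  alloy P: M = 6.31×10⁻³
  alloy G: M = 5.16×10⁻³
  alloy S: M = 4.04×10⁻³
  alloy R: M = 2.31×10⁻³
  alloy H: M = 1.37×10⁻³
Alloy J has the largest M.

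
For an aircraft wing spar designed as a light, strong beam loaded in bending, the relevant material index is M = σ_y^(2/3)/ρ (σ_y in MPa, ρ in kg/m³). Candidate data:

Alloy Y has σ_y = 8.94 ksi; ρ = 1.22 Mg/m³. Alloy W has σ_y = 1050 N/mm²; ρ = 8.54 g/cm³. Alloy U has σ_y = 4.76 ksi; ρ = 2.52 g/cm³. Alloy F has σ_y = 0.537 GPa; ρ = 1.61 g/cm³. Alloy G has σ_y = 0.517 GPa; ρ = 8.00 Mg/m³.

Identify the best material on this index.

alloy F

After converting to SI:
  alloy Y: σ_y = 61.64 MPa, ρ = 1220 kg/m³
  alloy W: σ_y = 1050 MPa, ρ = 8540 kg/m³
  alloy U: σ_y = 32.82 MPa, ρ = 2520 kg/m³
  alloy F: σ_y = 537.0 MPa, ρ = 1610 kg/m³
  alloy G: σ_y = 517.0 MPa, ρ = 8000 kg/m³
  alloy F: M = 41.0×10⁻³
  alloy Y: M = 12.8×10⁻³
  alloy W: M = 12.1×10⁻³
  alloy G: M = 8.05×10⁻³
  alloy U: M = 4.07×10⁻³
Alloy F has the largest M.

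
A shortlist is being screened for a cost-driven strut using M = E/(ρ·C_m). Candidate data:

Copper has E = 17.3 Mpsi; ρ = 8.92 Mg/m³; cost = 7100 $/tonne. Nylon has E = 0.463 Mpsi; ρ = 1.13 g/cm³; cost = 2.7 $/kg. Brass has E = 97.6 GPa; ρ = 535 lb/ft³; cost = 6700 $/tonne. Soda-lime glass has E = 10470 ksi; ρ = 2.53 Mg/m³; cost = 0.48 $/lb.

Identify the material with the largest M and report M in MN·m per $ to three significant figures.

Putting every candidate on a common basis:
  copper: E = 119.3 GPa, ρ = 8920 kg/m³, cost = 7.100 $/kg
  nylon: E = 3.192 GPa, ρ = 1130 kg/m³, cost = 2.700 $/kg
  brass: E = 97.60 GPa, ρ = 8570 kg/m³, cost = 6.700 $/kg
  soda-lime glass: E = 72.19 GPa, ρ = 2530 kg/m³, cost = 1.058 $/kg
  soda-lime glass: M = 27.0 MN·m per $
  copper: M = 1.88 MN·m per $
  brass: M = 1.70 MN·m per $
  nylon: M = 1.05 MN·m per $
Highest index: soda-lime glass.

soda-lime glass, M = 27.0 MN·m per $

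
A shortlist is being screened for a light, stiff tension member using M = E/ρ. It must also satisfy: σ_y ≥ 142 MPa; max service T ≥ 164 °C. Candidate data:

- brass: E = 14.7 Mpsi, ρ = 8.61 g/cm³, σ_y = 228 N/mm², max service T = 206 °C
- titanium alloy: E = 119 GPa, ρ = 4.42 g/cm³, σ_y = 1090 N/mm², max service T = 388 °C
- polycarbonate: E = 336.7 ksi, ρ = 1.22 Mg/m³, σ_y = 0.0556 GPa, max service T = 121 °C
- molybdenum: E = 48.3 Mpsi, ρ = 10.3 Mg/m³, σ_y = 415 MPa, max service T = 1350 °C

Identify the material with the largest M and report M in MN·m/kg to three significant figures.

molybdenum, M = 32.3 MN·m/kg

Screen on constraints: σ_y ≥ 142 MPa; max service T ≥ 164 °C. Survivors: brass, titanium alloy, molybdenum.
Convert each candidate to consistent units, then evaluate M:
  brass: E = 101.4 GPa, ρ = 8610 kg/m³
  titanium alloy: E = 119.0 GPa, ρ = 4420 kg/m³
  molybdenum: E = 333.0 GPa, ρ = 10300 kg/m³
  molybdenum: M = 32.3 MN·m/kg
  titanium alloy: M = 26.9 MN·m/kg
  brass: M = 11.8 MN·m/kg
The maximum is for molybdenum.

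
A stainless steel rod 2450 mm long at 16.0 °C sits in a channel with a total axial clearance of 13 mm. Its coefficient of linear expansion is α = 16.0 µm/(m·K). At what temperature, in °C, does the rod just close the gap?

348 °C

α·L₀·ΔT = 13.0 mm ⇒ ΔT = 13.0 / (16.0×10⁻⁶ × 2450.0) = 331.6 K.
T = 16.0 + 331.6 = 347.6 °C.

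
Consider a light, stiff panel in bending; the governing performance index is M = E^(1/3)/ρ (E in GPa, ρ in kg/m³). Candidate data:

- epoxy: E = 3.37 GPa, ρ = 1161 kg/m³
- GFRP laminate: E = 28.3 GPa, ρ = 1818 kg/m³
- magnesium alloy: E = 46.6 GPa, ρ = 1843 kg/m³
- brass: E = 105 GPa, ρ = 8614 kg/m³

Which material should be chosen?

magnesium alloy

Per-candidate index values:
  magnesium alloy: M = 1.95×10⁻³
  GFRP laminate: M = 1.68×10⁻³
  epoxy: M = 1.29×10⁻³
  brass: M = 0.548×10⁻³
Highest index: magnesium alloy.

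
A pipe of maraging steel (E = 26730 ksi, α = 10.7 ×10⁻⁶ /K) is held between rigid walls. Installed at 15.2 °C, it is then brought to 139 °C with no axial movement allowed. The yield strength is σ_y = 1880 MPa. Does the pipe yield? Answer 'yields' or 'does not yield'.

does not yield

E = 26730 ksi = 184.3 GPa.
ΔT = 123.8 K. Constrained thermal stress σ = E·α·ΔT = 184.3×10³ MPa × 10.7×10⁻⁶ × 123.8 = 244 MPa (compressive).
Compare to σ_y = 1880 MPa: σ < σ_y, so it does not yield.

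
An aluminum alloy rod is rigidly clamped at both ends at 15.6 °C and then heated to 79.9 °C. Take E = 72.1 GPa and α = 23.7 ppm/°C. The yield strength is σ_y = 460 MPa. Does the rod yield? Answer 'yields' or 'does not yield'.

ΔT = 64.30 K. Constrained thermal stress σ = E·α·ΔT = 72.10×10³ MPa × 23.7×10⁻⁶ × 64.30 = 110 MPa (compressive).
Compare to σ_y = 460 MPa: σ < σ_y, so it does not yield.

does not yield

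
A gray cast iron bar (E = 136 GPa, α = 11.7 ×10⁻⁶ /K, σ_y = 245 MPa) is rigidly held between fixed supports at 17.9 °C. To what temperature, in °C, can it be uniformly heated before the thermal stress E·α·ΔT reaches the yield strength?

E·α·ΔT = 245.0 MPa ⇒ ΔT = 245.0 / (136.0×10³ × 11.7×10⁻⁶) = 154.0 K.
T = 17.9 + 154.0 = 171.9 °C.

172 °C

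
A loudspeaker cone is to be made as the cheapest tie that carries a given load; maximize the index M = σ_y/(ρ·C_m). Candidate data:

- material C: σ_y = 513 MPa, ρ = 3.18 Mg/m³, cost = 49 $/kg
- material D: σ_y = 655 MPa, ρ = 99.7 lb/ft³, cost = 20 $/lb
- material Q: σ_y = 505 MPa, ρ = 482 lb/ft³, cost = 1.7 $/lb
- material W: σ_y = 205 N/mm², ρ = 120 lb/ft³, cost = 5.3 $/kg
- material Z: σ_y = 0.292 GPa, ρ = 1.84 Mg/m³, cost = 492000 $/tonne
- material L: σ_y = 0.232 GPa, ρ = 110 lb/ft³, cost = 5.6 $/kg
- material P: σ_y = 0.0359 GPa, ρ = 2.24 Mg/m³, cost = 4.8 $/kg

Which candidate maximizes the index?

material L

Normalizing units and computing the index:
  material C: σ_y = 513.0 MPa, ρ = 3180 kg/m³, cost = 49.00 $/kg
  material D: σ_y = 655.0 MPa, ρ = 1597 kg/m³, cost = 44.09 $/kg
  material Q: σ_y = 505.0 MPa, ρ = 7721 kg/m³, cost = 3.748 $/kg
  material W: σ_y = 205.0 MPa, ρ = 1922 kg/m³, cost = 5.300 $/kg
  material Z: σ_y = 292.0 MPa, ρ = 1840 kg/m³, cost = 492.0 $/kg
  material L: σ_y = 232.0 MPa, ρ = 1762 kg/m³, cost = 5.600 $/kg
  material P: σ_y = 35.90 MPa, ρ = 2240 kg/m³, cost = 4.800 $/kg
  material L: M = 23.5 kN·m per $
  material W: M = 20.1 kN·m per $
  material Q: M = 17.5 kN·m per $
  material D: M = 9.30 kN·m per $
  material P: M = 3.34 kN·m per $
  material C: M = 3.29 kN·m per $
  material Z: M = 0.323 kN·m per $
Material L has the largest M.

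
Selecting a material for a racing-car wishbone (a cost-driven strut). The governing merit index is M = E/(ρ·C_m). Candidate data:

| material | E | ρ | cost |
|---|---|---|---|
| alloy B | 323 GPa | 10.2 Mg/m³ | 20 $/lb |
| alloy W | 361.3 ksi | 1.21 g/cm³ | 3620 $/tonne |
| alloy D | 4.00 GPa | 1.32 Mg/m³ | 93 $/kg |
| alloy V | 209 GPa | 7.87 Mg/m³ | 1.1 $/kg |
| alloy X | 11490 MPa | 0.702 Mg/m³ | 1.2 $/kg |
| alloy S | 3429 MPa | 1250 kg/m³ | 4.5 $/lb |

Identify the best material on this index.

Convert each candidate to consistent units, then evaluate M:
  alloy B: E = 323.0 GPa, ρ = 10200 kg/m³, cost = 44.09 $/kg
  alloy W: E = 2.491 GPa, ρ = 1210 kg/m³, cost = 3.620 $/kg
  alloy D: E = 4.000 GPa, ρ = 1320 kg/m³, cost = 93.00 $/kg
  alloy V: E = 209.0 GPa, ρ = 7870 kg/m³, cost = 1.100 $/kg
  alloy X: E = 11.49 GPa, ρ = 702.0 kg/m³, cost = 1.200 $/kg
  alloy S: E = 3.429 GPa, ρ = 1250 kg/m³, cost = 9.921 $/kg
  alloy V: M = 24.1 MN·m per $
  alloy X: M = 13.6 MN·m per $
  alloy B: M = 0.718 MN·m per $
  alloy W: M = 0.569 MN·m per $
  alloy S: M = 0.277 MN·m per $
  alloy D: M = 0.0326 MN·m per $
Alloy V has the largest M.

alloy V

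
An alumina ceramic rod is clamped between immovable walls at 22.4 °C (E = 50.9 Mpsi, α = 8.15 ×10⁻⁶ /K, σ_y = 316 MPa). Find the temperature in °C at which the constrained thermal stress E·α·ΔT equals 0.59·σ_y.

87.6 °C

E = 50.9 Mpsi = 350.9 GPa.
E·α·ΔT = 186.4 MPa ⇒ ΔT = 186.4 / (350.9×10³ × 8.15×10⁻⁶) = 65.18 K.
T = 22.4 + 65.18 = 87.58 °C.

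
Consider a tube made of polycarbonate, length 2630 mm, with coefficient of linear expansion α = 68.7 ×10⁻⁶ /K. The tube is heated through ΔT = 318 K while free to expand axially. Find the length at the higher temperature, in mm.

ΔL = α·L₀·ΔT = 68.7×10⁻⁶ × 2630 mm × 318.0 K = 57.5 mm.
L = L₀ + ΔL = 2630 + 57.5 = 2687.5 mm.

2687.5 mm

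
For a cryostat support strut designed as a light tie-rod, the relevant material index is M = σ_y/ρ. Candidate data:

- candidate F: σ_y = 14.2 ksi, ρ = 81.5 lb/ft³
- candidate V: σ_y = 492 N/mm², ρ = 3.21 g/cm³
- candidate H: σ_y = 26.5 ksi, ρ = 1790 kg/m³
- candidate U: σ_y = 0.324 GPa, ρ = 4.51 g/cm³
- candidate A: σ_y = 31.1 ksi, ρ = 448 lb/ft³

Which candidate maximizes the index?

candidate V

After converting to SI:
  candidate F: σ_y = 97.91 MPa, ρ = 1306 kg/m³
  candidate V: σ_y = 492.0 MPa, ρ = 3210 kg/m³
  candidate H: σ_y = 182.7 MPa, ρ = 1790 kg/m³
  candidate U: σ_y = 324.0 MPa, ρ = 4510 kg/m³
  candidate A: σ_y = 214.4 MPa, ρ = 7176 kg/m³
  candidate V: M = 153 kN·m/kg
  candidate H: M = 102 kN·m/kg
  candidate F: M = 75.0 kN·m/kg
  candidate U: M = 71.8 kN·m/kg
  candidate A: M = 29.9 kN·m/kg
Candidate V ranks first.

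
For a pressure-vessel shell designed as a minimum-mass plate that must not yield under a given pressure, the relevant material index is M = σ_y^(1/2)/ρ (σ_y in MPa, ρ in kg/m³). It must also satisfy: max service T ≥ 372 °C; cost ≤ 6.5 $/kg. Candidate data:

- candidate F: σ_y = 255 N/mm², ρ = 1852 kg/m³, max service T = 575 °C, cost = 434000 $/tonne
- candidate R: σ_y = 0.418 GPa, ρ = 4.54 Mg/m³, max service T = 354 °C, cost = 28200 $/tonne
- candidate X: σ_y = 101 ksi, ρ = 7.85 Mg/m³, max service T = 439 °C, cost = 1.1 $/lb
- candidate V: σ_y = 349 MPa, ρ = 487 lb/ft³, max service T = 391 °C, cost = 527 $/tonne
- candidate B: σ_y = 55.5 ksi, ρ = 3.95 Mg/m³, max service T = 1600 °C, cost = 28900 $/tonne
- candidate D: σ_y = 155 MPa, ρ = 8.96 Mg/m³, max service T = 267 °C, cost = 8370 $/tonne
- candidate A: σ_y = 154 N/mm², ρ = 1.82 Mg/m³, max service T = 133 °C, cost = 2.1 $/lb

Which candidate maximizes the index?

Screen on constraints: max service T ≥ 372 °C; cost ≤ 6.5 $/kg. Survivors: candidate X, candidate V.
Normalizing units and computing the index:
  candidate X: σ_y = 696.4 MPa, ρ = 7850 kg/m³
  candidate V: σ_y = 349.0 MPa, ρ = 7801 kg/m³
  candidate X: M = 3.36×10⁻³
  candidate V: M = 2.39×10⁻³
Candidate X has the largest M.

candidate X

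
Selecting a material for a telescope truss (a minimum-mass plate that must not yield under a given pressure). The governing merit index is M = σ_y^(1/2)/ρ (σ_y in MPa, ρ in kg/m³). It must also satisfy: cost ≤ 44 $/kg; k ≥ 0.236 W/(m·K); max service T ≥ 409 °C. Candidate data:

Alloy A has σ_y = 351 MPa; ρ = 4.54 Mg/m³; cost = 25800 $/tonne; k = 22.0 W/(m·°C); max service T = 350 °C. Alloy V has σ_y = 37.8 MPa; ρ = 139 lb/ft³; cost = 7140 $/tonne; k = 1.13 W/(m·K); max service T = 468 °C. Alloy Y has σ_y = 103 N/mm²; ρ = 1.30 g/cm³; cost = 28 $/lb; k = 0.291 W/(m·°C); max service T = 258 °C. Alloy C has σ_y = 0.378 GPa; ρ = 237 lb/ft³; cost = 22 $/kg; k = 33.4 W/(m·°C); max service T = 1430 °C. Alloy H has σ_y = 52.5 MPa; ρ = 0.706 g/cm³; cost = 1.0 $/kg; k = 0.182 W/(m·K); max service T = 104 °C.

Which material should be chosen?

alloy C

Screen on constraints: cost ≤ 44 $/kg; k ≥ 0.236 W/(m·K); max service T ≥ 409 °C. Survivors: alloy V, alloy C.
In SI units:
  alloy V: σ_y = 37.80 MPa, ρ = 2227 kg/m³
  alloy C: σ_y = 378.0 MPa, ρ = 3796 kg/m³
  alloy C: M = 5.12×10⁻³
  alloy V: M = 2.76×10⁻³
Alloy C ranks first.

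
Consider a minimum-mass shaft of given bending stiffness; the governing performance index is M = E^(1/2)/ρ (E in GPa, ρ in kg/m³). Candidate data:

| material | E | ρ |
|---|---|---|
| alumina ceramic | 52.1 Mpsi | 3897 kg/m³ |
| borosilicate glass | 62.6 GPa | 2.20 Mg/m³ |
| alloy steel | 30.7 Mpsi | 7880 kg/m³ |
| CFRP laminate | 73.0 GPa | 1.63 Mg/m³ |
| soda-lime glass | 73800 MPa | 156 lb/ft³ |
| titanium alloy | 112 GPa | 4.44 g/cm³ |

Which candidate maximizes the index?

CFRP laminate

In SI units:
  alumina ceramic: E = 359.2 GPa, ρ = 3897 kg/m³
  borosilicate glass: E = 62.60 GPa, ρ = 2200 kg/m³
  alloy steel: E = 211.7 GPa, ρ = 7880 kg/m³
  CFRP laminate: E = 73.00 GPa, ρ = 1630 kg/m³
  soda-lime glass: E = 73.80 GPa, ρ = 2499 kg/m³
  titanium alloy: E = 112.0 GPa, ρ = 4440 kg/m³
  CFRP laminate: M = 5.24×10⁻³
  alumina ceramic: M = 4.86×10⁻³
  borosilicate glass: M = 3.60×10⁻³
  soda-lime glass: M = 3.44×10⁻³
  titanium alloy: M = 2.38×10⁻³
  alloy steel: M = 1.85×10⁻³
The maximum is for CFRP laminate.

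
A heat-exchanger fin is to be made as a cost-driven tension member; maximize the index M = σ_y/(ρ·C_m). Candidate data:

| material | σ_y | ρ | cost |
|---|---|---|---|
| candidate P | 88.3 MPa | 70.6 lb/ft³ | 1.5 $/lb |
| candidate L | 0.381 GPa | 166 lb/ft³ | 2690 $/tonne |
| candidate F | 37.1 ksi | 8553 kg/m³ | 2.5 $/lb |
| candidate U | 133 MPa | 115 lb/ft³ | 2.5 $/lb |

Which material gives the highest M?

candidate L

Normalizing units and computing the index:
  candidate P: σ_y = 88.30 MPa, ρ = 1131 kg/m³, cost = 3.307 $/kg
  candidate L: σ_y = 381.0 MPa, ρ = 2659 kg/m³, cost = 2.690 $/kg
  candidate F: σ_y = 255.8 MPa, ρ = 8553 kg/m³, cost = 5.511 $/kg
  candidate U: σ_y = 133.0 MPa, ρ = 1842 kg/m³, cost = 5.511 $/kg
  candidate L: M = 53.3 kN·m per $
  candidate P: M = 23.6 kN·m per $
  candidate U: M = 13.1 kN·m per $
  candidate F: M = 5.43 kN·m per $
Highest index: candidate L.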